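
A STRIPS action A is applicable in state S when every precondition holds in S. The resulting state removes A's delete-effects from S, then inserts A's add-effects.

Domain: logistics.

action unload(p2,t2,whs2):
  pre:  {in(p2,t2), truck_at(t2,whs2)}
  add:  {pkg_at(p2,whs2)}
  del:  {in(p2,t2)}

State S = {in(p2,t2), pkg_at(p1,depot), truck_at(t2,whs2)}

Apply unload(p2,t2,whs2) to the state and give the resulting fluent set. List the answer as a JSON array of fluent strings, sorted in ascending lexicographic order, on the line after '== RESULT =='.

Progress:
  pre ⊆ S: {in(p2,t2), truck_at(t2,whs2)} ⊆ S  — applicable
  S \ del = {pkg_at(p1,depot), truck_at(t2,whs2)}
  ∪ add   = {pkg_at(p1,depot), pkg_at(p2,whs2), truck_at(t2,whs2)}

== RESULT ==
["pkg_at(p1,depot)", "pkg_at(p2,whs2)", "truck_at(t2,whs2)"]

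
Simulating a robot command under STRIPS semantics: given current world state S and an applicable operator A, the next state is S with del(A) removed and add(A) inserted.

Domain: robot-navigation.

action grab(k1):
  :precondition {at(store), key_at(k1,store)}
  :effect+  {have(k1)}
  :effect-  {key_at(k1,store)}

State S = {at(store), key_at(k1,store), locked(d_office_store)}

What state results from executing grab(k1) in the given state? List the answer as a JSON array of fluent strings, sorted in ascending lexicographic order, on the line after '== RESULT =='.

Progress:
  pre ⊆ S: {at(store), key_at(k1,store)} ⊆ S  — applicable
  S \ del = {at(store), locked(d_office_store)}
  ∪ add   = {at(store), have(k1), locked(d_office_store)}

== RESULT ==
["at(store)", "have(k1)", "locked(d_office_store)"]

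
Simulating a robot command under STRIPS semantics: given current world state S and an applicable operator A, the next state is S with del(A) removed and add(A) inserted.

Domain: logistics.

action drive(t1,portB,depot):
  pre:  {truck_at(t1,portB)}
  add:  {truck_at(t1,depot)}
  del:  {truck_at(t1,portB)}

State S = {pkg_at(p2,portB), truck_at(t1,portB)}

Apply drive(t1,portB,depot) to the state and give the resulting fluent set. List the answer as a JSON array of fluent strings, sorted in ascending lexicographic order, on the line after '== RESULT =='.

Compute (S \ del) ∪ add:
  pre ⊆ S: {truck_at(t1,portB)} ⊆ S  — applicable
  S \ del = {pkg_at(p2,portB)}
  ∪ add   = {pkg_at(p2,portB), truck_at(t1,depot)}

== RESULT ==
["pkg_at(p2,portB)", "truck_at(t1,depot)"]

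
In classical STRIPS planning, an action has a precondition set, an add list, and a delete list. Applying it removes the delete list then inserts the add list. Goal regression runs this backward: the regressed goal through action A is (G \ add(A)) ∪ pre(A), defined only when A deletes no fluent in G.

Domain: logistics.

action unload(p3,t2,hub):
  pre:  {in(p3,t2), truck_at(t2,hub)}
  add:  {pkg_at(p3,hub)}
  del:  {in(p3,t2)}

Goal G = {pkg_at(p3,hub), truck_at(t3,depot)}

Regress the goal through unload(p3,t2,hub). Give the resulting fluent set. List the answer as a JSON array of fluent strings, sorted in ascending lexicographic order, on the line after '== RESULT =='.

Regress:
  G ∩ del = {}  (empty — regression defined)
  G \ add = {pkg_at(p3,hub), truck_at(t3,depot)} \ {pkg_at(p3,hub)} = {truck_at(t3,depot)}
  ∪ pre   = {truck_at(t3,depot)} ∪ {in(p3,t2), truck_at(t2,hub)}
          = {in(p3,t2), truck_at(t2,hub), truck_at(t3,depot)}

== RESULT ==
["in(p3,t2)", "truck_at(t2,hub)", "truck_at(t3,depot)"]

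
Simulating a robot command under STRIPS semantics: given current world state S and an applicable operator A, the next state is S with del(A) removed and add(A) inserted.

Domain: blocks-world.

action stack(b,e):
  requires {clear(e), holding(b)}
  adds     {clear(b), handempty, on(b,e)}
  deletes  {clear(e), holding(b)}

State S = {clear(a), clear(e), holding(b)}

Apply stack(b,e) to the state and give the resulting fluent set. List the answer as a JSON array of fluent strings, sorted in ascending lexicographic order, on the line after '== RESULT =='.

Progress:
  pre ⊆ S: {clear(e), holding(b)} ⊆ S  — applicable
  S \ del = {clear(a)}
  ∪ add   = {clear(a), clear(b), handempty, on(b,e)}

== RESULT ==
["clear(a)", "clear(b)", "handempty", "on(b,e)"]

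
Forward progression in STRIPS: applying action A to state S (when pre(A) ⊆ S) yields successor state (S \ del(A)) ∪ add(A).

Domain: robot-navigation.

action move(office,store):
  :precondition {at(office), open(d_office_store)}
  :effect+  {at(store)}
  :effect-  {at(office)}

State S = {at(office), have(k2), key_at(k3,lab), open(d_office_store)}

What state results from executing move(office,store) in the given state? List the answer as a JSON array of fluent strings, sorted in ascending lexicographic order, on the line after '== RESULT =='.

Compute (S \ del) ∪ add:
  pre ⊆ S: {at(office), open(d_office_store)} ⊆ S  — applicable
  S \ del = {have(k2), key_at(k3,lab), open(d_office_store)}
  ∪ add   = {at(store), have(k2), key_at(k3,lab), open(d_office_store)}

== RESULT ==
["at(store)", "have(k2)", "key_at(k3,lab)", "open(d_office_store)"]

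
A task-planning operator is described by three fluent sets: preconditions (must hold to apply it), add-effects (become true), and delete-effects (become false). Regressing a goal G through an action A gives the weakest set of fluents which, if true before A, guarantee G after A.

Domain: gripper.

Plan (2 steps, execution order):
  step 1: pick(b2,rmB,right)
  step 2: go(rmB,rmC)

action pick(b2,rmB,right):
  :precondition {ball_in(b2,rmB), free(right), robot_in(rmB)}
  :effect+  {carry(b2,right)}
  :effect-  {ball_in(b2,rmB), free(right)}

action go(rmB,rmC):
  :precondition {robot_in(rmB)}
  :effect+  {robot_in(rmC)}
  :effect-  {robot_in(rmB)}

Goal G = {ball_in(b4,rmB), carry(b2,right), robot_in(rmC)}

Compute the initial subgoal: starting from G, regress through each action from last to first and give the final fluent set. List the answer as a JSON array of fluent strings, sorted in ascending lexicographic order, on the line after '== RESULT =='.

Work backward from the goal:
  through step 2 (go(rmB,rmC)): drop {robot_in(rmC)}, keep {ball_in(b4,rmB), carry(b2,right)}, require {robot_in(rmB)}
    → {ball_in(b4,rmB), carry(b2,right), robot_in(rmB)}
  through step 1 (pick(b2,rmB,right)): drop {carry(b2,right)}, keep {ball_in(b4,rmB), robot_in(rmB)}, require {ball_in(b2,rmB), free(right), robot_in(rmB)}
    → {ball_in(b2,rmB), ball_in(b4,rmB), free(right), robot_in(rmB)}

== RESULT ==
["ball_in(b2,rmB)", "ball_in(b4,rmB)", "free(right)", "robot_in(rmB)"]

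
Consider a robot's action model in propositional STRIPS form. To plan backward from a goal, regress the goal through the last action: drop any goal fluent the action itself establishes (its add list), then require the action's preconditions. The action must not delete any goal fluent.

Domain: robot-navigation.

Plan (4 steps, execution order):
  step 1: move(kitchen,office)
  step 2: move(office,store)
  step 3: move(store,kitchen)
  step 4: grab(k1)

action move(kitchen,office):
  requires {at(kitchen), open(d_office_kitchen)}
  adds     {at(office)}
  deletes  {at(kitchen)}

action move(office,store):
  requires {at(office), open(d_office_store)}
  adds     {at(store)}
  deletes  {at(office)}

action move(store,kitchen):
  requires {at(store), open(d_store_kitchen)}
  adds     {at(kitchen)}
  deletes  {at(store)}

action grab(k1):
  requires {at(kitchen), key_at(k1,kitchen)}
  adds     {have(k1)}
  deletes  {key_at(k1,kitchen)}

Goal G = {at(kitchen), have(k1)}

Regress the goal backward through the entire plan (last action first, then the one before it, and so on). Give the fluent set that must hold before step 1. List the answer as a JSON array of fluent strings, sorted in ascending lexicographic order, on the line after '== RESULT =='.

Regress step by step:
  through step 4 (grab(k1)): drop {have(k1)}, keep {at(kitchen)}, require {at(kitchen), key_at(k1,kitchen)}
    → {at(kitchen), key_at(k1,kitchen)}
  through step 3 (move(store,kitchen)): drop {at(kitchen)}, keep {key_at(k1,kitchen)}, require {at(store), open(d_store_kitchen)}
    → {at(store), key_at(k1,kitchen), open(d_store_kitchen)}
  through step 2 (move(office,store)): drop {at(store)}, keep {key_at(k1,kitchen), open(d_store_kitchen)}, require {at(office), open(d_office_store)}
    → {at(office), key_at(k1,kitchen), open(d_office_store), open(d_store_kitchen)}
  through step 1 (move(kitchen,office)): drop {at(office)}, keep {key_at(k1,kitchen), open(d_office_store), open(d_store_kitchen)}, require {at(kitchen), open(d_office_kitchen)}
    → {at(kitchen), key_at(k1,kitchen), open(d_office_kitchen), open(d_office_store), open(d_store_kitchen)}

== RESULT ==
["at(kitchen)", "key_at(k1,kitchen)", "open(d_office_kitchen)", "open(d_office_store)", "open(d_store_kitchen)"]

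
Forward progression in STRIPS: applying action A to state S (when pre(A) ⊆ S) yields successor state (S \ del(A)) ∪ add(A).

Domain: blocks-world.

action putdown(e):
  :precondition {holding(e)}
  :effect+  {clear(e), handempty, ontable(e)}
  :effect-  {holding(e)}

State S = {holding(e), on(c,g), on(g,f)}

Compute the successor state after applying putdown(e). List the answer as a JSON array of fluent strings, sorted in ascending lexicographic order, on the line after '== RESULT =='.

Compute (S \ del) ∪ add:
  pre ⊆ S: {holding(e)} ⊆ S  — applicable
  S \ del = {on(c,g), on(g,f)}
  ∪ add   = {clear(e), handempty, on(c,g), on(g,f), ontable(e)}

== RESULT ==
["clear(e)", "handempty", "on(c,g)", "on(g,f)", "ontable(e)"]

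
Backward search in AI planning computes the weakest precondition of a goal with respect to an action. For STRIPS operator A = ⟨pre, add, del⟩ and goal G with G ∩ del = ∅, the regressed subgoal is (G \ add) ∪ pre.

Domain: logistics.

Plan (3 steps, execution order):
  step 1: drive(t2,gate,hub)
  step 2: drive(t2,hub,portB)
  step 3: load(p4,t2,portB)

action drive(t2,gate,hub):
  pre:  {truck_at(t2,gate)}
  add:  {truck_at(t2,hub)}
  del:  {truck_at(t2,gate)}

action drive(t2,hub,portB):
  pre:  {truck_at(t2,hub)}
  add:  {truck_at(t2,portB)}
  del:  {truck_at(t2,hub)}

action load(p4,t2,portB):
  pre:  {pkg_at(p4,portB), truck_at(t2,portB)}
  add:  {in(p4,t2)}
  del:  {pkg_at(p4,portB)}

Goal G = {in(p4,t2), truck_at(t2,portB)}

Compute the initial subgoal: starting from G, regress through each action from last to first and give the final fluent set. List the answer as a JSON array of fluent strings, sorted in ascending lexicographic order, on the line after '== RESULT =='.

Regress step by step:
  through step 3 (load(p4,t2,portB)): drop {in(p4,t2)}, keep {truck_at(t2,portB)}, require {pkg_at(p4,portB), truck_at(t2,portB)}
    → {pkg_at(p4,portB), truck_at(t2,portB)}
  through step 2 (drive(t2,hub,portB)): drop {truck_at(t2,portB)}, keep {pkg_at(p4,portB)}, require {truck_at(t2,hub)}
    → {pkg_at(p4,portB), truck_at(t2,hub)}
  through step 1 (drive(t2,gate,hub)): drop {truck_at(t2,hub)}, keep {pkg_at(p4,portB)}, require {truck_at(t2,gate)}
    → {pkg_at(p4,portB), truck_at(t2,gate)}

== RESULT ==
["pkg_at(p4,portB)", "truck_at(t2,gate)"]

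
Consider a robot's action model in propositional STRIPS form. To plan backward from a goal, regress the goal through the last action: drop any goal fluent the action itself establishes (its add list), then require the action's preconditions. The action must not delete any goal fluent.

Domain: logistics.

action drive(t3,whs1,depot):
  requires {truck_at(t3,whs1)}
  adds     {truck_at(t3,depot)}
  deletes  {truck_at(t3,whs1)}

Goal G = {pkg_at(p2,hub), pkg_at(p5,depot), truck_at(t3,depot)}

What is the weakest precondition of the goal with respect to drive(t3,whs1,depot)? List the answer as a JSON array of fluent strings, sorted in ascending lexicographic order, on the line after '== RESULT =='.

Compute (G \ add) ∪ pre:
  G ∩ del = {}  (empty — regression defined)
  G \ add = {pkg_at(p2,hub), pkg_at(p5,depot), truck_at(t3,depot)} \ {truck_at(t3,depot)} = {pkg_at(p2,hub), pkg_at(p5,depot)}
  ∪ pre   = {pkg_at(p2,hub), pkg_at(p5,depot)} ∪ {truck_at(t3,whs1)}
          = {pkg_at(p2,hub), pkg_at(p5,depot), truck_at(t3,whs1)}

== RESULT ==
["pkg_at(p2,hub)", "pkg_at(p5,depot)", "truck_at(t3,whs1)"]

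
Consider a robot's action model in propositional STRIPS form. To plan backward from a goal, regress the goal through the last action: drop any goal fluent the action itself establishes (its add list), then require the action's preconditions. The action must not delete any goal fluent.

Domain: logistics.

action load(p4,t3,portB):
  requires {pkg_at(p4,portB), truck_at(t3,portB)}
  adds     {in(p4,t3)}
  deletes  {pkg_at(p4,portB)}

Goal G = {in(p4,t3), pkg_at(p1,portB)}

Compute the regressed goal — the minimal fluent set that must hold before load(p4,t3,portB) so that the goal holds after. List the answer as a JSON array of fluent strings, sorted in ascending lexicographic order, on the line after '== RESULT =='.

Regress:
  G ∩ del = {}  (empty — regression defined)
  G \ add = {in(p4,t3), pkg_at(p1,portB)} \ {in(p4,t3)} = {pkg_at(p1,portB)}
  ∪ pre   = {pkg_at(p1,portB)} ∪ {pkg_at(p4,portB), truck_at(t3,portB)}
          = {pkg_at(p1,portB), pkg_at(p4,portB), truck_at(t3,portB)}

== RESULT ==
["pkg_at(p1,portB)", "pkg_at(p4,portB)", "truck_at(t3,portB)"]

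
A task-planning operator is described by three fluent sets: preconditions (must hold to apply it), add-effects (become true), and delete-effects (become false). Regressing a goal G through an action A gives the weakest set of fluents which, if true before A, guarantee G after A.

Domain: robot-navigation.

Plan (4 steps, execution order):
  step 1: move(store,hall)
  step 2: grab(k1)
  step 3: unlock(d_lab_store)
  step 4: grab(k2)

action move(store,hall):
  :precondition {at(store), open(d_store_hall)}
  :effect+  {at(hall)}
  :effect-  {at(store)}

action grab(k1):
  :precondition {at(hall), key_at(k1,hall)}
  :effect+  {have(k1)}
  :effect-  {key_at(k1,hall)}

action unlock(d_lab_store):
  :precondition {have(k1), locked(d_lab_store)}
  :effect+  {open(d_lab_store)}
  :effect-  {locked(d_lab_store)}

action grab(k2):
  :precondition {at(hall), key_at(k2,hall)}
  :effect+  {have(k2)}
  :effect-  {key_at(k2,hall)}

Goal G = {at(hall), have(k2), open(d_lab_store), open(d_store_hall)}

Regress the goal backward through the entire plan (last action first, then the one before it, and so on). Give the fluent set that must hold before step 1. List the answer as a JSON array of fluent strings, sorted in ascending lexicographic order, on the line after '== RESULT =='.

Work backward from the goal:
  through step 4 (grab(k2)): drop {have(k2)}, keep {at(hall), open(d_lab_store), open(d_store_hall)}, require {at(hall), key_at(k2,hall)}
    → {at(hall), key_at(k2,hall), open(d_lab_store), open(d_store_hall)}
  through step 3 (unlock(d_lab_store)): drop {open(d_lab_store)}, keep {at(hall), key_at(k2,hall), open(d_store_hall)}, require {have(k1), locked(d_lab_store)}
    → {at(hall), have(k1), key_at(k2,hall), locked(d_lab_store), open(d_store_hall)}
  through step 2 (grab(k1)): drop {have(k1)}, keep {at(hall), key_at(k2,hall), locked(d_lab_store), open(d_store_hall)}, require {at(hall), key_at(k1,hall)}
    → {at(hall), key_at(k1,hall), key_at(k2,hall), locked(d_lab_store), open(d_store_hall)}
  through step 1 (move(store,hall)): drop {at(hall)}, keep {key_at(k1,hall), key_at(k2,hall), locked(d_lab_store), open(d_store_hall)}, require {at(store), open(d_store_hall)}
    → {at(store), key_at(k1,hall), key_at(k2,hall), locked(d_lab_store), open(d_store_hall)}

== RESULT ==
["at(store)", "key_at(k1,hall)", "key_at(k2,hall)", "locked(d_lab_store)", "open(d_store_hall)"]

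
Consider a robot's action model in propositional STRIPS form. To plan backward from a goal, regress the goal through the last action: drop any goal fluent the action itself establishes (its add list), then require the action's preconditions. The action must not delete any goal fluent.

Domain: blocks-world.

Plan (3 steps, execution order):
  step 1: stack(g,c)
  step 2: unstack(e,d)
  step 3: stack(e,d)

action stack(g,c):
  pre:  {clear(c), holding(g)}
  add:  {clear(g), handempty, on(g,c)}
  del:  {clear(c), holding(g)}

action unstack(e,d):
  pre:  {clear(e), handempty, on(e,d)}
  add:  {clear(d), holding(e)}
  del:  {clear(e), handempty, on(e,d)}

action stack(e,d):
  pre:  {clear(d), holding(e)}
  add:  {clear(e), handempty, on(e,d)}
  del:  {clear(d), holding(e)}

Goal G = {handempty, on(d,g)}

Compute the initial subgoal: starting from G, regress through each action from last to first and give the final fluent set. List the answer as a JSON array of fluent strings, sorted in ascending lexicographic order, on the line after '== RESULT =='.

Regress step by step:
  through step 3 (stack(e,d)): drop {handempty}, keep {on(d,g)}, require {clear(d), holding(e)}
    → {clear(d), holding(e), on(d,g)}
  through step 2 (unstack(e,d)): drop {clear(d), holding(e)}, keep {on(d,g)}, require {clear(e), handempty, on(e,d)}
    → {clear(e), handempty, on(d,g), on(e,d)}
  through step 1 (stack(g,c)): drop {handempty}, keep {clear(e), on(d,g), on(e,d)}, require {clear(c), holding(g)}
    → {clear(c), clear(e), holding(g), on(d,g), on(e,d)}

== RESULT ==
["clear(c)", "clear(e)", "holding(g)", "on(d,g)", "on(e,d)"]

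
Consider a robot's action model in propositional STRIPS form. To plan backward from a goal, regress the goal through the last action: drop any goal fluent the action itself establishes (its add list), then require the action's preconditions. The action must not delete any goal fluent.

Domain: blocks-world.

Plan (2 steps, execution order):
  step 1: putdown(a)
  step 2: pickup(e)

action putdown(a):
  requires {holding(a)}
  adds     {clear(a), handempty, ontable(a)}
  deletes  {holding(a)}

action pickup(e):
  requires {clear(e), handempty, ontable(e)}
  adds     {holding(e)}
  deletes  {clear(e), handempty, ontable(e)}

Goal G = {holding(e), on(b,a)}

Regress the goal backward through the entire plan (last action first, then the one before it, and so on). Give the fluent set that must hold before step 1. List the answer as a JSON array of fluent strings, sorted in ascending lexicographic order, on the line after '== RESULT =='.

Work backward from the goal:
  through step 2 (pickup(e)): drop {holding(e)}, keep {on(b,a)}, require {clear(e), handempty, ontable(e)}
    → {clear(e), handempty, on(b,a), ontable(e)}
  through step 1 (putdown(a)): drop {handempty}, keep {clear(e), on(b,a), ontable(e)}, require {holding(a)}
    → {clear(e), holding(a), on(b,a), ontable(e)}

== RESULT ==
["clear(e)", "holding(a)", "on(b,a)", "ontable(e)"]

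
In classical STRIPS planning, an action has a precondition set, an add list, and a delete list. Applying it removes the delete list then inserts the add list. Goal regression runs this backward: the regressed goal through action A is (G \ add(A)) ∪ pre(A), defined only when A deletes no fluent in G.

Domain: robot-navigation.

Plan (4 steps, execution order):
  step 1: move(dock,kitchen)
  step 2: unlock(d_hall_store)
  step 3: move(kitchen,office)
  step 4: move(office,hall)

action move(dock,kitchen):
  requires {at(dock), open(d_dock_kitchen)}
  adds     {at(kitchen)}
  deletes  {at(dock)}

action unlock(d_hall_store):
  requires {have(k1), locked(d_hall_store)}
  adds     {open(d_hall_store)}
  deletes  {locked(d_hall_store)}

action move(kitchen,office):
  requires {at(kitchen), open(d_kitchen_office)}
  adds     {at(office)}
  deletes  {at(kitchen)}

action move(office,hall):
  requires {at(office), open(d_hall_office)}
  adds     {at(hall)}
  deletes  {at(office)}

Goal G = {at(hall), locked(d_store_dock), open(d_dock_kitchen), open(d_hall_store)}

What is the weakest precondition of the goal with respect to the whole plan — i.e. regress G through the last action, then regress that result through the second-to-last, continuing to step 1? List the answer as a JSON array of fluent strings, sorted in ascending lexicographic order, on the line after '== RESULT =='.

Regress step by step:
  through step 4 (move(office,hall)): drop {at(hall)}, keep {locked(d_store_dock), open(d_dock_kitchen), open(d_hall_store)}, require {at(office), open(d_hall_office)}
    → {at(office), locked(d_store_dock), open(d_dock_kitchen), open(d_hall_office), open(d_hall_store)}
  through step 3 (move(kitchen,office)): drop {at(office)}, keep {locked(d_store_dock), open(d_dock_kitchen), open(d_hall_office), open(d_hall_store)}, require {at(kitchen), open(d_kitchen_office)}
    → {at(kitchen), locked(d_store_dock), open(d_dock_kitchen), open(d_hall_office), open(d_hall_store), open(d_kitchen_office)}
  through step 2 (unlock(d_hall_store)): drop {open(d_hall_store)}, keep {at(kitchen), locked(d_store_dock), open(d_dock_kitchen), open(d_hall_office), open(d_kitchen_office)}, require {have(k1), locked(d_hall_store)}
    → {at(kitchen), have(k1), locked(d_hall_store), locked(d_store_dock), open(d_dock_kitchen), open(d_hall_office), open(d_kitchen_office)}
  through step 1 (move(dock,kitchen)): drop {at(kitchen)}, keep {have(k1), locked(d_hall_store), locked(d_store_dock), open(d_dock_kitchen), open(d_hall_office), open(d_kitchen_office)}, require {at(dock), open(d_dock_kitchen)}
    → {at(dock), have(k1), locked(d_hall_store), locked(d_store_dock), open(d_dock_kitchen), open(d_hall_office), open(d_kitchen_office)}

== RESULT ==
["at(dock)", "have(k1)", "locked(d_hall_store)", "locked(d_store_dock)", "open(d_dock_kitchen)", "open(d_hall_office)", "open(d_kitchen_office)"]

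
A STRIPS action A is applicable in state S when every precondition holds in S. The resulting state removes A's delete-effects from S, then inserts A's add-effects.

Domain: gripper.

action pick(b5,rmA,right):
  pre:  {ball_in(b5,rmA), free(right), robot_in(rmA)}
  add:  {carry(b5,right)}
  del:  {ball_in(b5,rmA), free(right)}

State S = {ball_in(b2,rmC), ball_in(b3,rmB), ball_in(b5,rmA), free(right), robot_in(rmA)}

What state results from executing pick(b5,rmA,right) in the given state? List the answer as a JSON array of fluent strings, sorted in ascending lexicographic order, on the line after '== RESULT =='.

Progress:
  pre ⊆ S: {ball_in(b5,rmA), free(right), robot_in(rmA)} ⊆ S  — applicable
  S \ del = {ball_in(b2,rmC), ball_in(b3,rmB), robot_in(rmA)}
  ∪ add   = {ball_in(b2,rmC), ball_in(b3,rmB), carry(b5,right), robot_in(rmA)}

== RESULT ==
["ball_in(b2,rmC)", "ball_in(b3,rmB)", "carry(b5,right)", "robot_in(rmA)"]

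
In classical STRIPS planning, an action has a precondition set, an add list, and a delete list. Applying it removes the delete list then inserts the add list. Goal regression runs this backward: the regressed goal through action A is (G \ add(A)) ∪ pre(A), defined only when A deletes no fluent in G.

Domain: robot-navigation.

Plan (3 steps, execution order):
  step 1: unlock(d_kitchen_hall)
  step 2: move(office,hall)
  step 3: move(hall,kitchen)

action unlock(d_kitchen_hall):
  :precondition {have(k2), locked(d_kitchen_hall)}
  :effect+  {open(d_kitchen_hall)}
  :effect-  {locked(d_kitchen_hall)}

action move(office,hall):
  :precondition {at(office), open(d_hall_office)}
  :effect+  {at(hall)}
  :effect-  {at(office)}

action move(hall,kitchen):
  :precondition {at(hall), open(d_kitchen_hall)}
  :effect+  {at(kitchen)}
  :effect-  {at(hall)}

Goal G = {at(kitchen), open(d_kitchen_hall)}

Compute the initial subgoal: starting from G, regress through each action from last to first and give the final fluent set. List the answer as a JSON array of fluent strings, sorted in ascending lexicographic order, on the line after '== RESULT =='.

Regress step by step:
  through step 3 (move(hall,kitchen)): drop {at(kitchen)}, keep {open(d_kitchen_hall)}, require {at(hall), open(d_kitchen_hall)}
    → {at(hall), open(d_kitchen_hall)}
  through step 2 (move(office,hall)): drop {at(hall)}, keep {open(d_kitchen_hall)}, require {at(office), open(d_hall_office)}
    → {at(office), open(d_hall_office), open(d_kitchen_hall)}
  through step 1 (unlock(d_kitchen_hall)): drop {open(d_kitchen_hall)}, keep {at(office), open(d_hall_office)}, require {have(k2), locked(d_kitchen_hall)}
    → {at(office), have(k2), locked(d_kitchen_hall), open(d_hall_office)}

== RESULT ==
["at(office)", "have(k2)", "locked(d_kitchen_hall)", "open(d_hall_office)"]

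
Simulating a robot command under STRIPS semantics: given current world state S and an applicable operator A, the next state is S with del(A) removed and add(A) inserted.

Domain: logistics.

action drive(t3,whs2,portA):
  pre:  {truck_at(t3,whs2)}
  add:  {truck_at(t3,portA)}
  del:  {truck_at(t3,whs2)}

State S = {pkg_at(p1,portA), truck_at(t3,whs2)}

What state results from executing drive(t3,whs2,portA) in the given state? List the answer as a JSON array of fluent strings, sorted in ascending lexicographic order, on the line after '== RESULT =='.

Progress:
  pre ⊆ S: {truck_at(t3,whs2)} ⊆ S  — applicable
  S \ del = {pkg_at(p1,portA)}
  ∪ add   = {pkg_at(p1,portA), truck_at(t3,portA)}

== RESULT ==
["pkg_at(p1,portA)", "truck_at(t3,portA)"]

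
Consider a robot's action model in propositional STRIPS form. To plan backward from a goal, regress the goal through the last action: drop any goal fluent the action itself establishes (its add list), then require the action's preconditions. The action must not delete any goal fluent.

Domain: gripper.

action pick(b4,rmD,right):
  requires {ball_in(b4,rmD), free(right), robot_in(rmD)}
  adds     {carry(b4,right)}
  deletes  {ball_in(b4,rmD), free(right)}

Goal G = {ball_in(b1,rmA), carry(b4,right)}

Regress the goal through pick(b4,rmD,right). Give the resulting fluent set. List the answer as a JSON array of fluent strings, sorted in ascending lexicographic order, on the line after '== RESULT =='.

Compute (G \ add) ∪ pre:
  G ∩ del = {}  (empty — regression defined)
  G \ add = {ball_in(b1,rmA), carry(b4,right)} \ {carry(b4,right)} = {ball_in(b1,rmA)}
  ∪ pre   = {ball_in(b1,rmA)} ∪ {ball_in(b4,rmD), free(right), robot_in(rmD)}
          = {ball_in(b1,rmA), ball_in(b4,rmD), free(right), robot_in(rmD)}

== RESULT ==
["ball_in(b1,rmA)", "ball_in(b4,rmD)", "free(right)", "robot_in(rmD)"]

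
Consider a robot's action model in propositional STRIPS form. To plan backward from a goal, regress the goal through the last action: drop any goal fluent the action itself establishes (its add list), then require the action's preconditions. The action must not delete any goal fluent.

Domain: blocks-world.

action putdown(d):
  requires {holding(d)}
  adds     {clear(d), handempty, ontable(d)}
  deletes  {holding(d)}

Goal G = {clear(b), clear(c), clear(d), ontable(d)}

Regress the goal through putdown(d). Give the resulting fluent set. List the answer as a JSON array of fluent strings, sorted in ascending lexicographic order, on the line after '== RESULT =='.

Regress:
  G ∩ del = {}  (empty — regression defined)
  G \ add = {clear(b), clear(c), clear(d), ontable(d)} \ {clear(d), handempty, ontable(d)} = {clear(b), clear(c)}
  ∪ pre   = {clear(b), clear(c)} ∪ {holding(d)}
          = {clear(b), clear(c), holding(d)}

== RESULT ==
["clear(b)", "clear(c)", "holding(d)"]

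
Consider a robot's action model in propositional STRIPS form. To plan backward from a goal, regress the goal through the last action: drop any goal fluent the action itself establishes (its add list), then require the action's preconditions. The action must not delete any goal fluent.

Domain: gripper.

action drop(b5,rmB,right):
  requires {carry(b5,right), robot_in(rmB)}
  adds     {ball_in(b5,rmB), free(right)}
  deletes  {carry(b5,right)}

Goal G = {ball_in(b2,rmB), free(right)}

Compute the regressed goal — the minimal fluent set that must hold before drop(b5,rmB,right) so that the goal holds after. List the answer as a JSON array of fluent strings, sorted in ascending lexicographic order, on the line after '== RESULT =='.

Regress:
  G ∩ del = {}  (empty — regression defined)
  G \ add = {ball_in(b2,rmB), free(right)} \ {ball_in(b5,rmB), free(right)} = {ball_in(b2,rmB)}
  ∪ pre   = {ball_in(b2,rmB)} ∪ {carry(b5,right), robot_in(rmB)}
          = {ball_in(b2,rmB), carry(b5,right), robot_in(rmB)}

== RESULT ==
["ball_in(b2,rmB)", "carry(b5,right)", "robot_in(rmB)"]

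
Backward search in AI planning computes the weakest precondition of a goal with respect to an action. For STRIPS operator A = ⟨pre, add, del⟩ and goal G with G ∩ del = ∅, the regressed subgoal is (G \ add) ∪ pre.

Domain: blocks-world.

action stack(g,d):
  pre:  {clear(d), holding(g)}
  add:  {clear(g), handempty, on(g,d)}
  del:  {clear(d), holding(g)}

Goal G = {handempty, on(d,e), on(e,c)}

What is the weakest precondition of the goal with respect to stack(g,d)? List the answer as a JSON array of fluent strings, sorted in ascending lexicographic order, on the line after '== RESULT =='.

Compute (G \ add) ∪ pre:
  G ∩ del = {}  (empty — regression defined)
  G \ add = {handempty, on(d,e), on(e,c)} \ {clear(g), handempty, on(g,d)} = {on(d,e), on(e,c)}
  ∪ pre   = {on(d,e), on(e,c)} ∪ {clear(d), holding(g)}
          = {clear(d), holding(g), on(d,e), on(e,c)}

== RESULT ==
["clear(d)", "holding(g)", "on(d,e)", "on(e,c)"]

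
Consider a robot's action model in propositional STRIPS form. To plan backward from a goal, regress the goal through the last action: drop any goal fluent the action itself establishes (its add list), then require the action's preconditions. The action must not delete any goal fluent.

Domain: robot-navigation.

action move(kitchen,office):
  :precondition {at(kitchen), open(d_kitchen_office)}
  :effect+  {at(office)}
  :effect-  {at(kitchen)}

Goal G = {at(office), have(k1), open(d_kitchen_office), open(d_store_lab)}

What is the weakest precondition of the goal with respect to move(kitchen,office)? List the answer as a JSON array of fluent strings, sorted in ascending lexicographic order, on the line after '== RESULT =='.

Compute (G \ add) ∪ pre:
  G ∩ del = {}  (empty — regression defined)
  G \ add = {at(office), have(k1), open(d_kitchen_office), open(d_store_lab)} \ {at(office)} = {have(k1), open(d_kitchen_office), open(d_store_lab)}
  ∪ pre   = {have(k1), open(d_kitchen_office), open(d_store_lab)} ∪ {at(kitchen), open(d_kitchen_office)}
          = {at(kitchen), have(k1), open(d_kitchen_office), open(d_store_lab)}

== RESULT ==
["at(kitchen)", "have(k1)", "open(d_kitchen_office)", "open(d_store_lab)"]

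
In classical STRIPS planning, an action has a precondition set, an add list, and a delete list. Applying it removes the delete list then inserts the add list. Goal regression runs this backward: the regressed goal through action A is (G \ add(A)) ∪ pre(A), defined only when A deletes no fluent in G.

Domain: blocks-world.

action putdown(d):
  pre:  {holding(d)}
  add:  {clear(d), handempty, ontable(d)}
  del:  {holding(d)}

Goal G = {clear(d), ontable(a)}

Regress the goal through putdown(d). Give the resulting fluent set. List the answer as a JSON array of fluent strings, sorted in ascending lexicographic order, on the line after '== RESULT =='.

Regress:
  G ∩ del = {}  (empty — regression defined)
  G \ add = {clear(d), ontable(a)} \ {clear(d), handempty, ontable(d)} = {ontable(a)}
  ∪ pre   = {ontable(a)} ∪ {holding(d)}
          = {holding(d), ontable(a)}

== RESULT ==
["holding(d)", "ontable(a)"]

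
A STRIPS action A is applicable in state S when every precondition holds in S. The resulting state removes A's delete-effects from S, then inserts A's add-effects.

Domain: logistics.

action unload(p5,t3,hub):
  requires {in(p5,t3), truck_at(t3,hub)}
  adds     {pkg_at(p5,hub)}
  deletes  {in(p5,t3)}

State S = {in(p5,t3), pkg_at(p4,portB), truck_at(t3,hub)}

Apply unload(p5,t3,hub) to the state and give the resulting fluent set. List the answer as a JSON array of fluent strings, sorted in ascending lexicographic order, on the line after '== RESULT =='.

Compute (S \ del) ∪ add:
  pre ⊆ S: {in(p5,t3), truck_at(t3,hub)} ⊆ S  — applicable
  S \ del = {pkg_at(p4,portB), truck_at(t3,hub)}
  ∪ add   = {pkg_at(p4,portB), pkg_at(p5,hub), truck_at(t3,hub)}

== RESULT ==
["pkg_at(p4,portB)", "pkg_at(p5,hub)", "truck_at(t3,hub)"]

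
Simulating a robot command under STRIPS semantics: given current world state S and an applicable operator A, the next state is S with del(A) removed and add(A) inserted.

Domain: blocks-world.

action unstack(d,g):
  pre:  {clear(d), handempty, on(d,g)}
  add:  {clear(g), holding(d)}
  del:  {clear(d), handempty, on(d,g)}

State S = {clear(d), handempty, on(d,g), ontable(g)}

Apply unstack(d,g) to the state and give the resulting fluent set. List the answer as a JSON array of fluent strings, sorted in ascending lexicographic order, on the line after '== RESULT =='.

Compute (S \ del) ∪ add:
  pre ⊆ S: {clear(d), handempty, on(d,g)} ⊆ S  — applicable
  S \ del = {ontable(g)}
  ∪ add   = {clear(g), holding(d), ontable(g)}

== RESULT ==
["clear(g)", "holding(d)", "ontable(g)"]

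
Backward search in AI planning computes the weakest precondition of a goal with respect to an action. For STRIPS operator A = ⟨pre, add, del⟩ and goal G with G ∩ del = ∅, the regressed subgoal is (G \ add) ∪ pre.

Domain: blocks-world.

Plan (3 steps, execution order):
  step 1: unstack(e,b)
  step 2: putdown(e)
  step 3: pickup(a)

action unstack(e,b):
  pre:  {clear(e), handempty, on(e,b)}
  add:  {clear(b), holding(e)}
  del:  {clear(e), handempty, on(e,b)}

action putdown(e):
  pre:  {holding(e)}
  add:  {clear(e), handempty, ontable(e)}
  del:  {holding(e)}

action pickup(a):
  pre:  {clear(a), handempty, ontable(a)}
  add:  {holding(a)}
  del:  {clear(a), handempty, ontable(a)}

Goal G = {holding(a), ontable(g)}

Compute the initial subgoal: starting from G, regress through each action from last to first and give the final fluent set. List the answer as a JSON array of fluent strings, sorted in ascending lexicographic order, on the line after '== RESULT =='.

Regress step by step:
  through step 3 (pickup(a)): drop {holding(a)}, keep {ontable(g)}, require {clear(a), handempty, ontable(a)}
    → {clear(a), handempty, ontable(a), ontable(g)}
  through step 2 (putdown(e)): drop {handempty}, keep {clear(a), ontable(a), ontable(g)}, require {holding(e)}
    → {clear(a), holding(e), ontable(a), ontable(g)}
  through step 1 (unstack(e,b)): drop {holding(e)}, keep {clear(a), ontable(a), ontable(g)}, require {clear(e), handempty, on(e,b)}
    → {clear(a), clear(e), handempty, on(e,b), ontable(a), ontable(g)}

== RESULT ==
["clear(a)", "clear(e)", "handempty", "on(e,b)", "ontable(a)", "ontable(g)"]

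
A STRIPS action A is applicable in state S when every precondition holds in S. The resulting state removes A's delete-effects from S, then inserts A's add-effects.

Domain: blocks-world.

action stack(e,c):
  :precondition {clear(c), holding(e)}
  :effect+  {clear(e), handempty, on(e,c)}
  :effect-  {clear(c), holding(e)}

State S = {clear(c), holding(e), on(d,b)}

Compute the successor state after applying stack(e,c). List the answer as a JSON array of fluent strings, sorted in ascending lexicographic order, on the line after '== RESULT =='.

Compute (S \ del) ∪ add:
  pre ⊆ S: {clear(c), holding(e)} ⊆ S  — applicable
  S \ del = {on(d,b)}
  ∪ add   = {clear(e), handempty, on(d,b), on(e,c)}

== RESULT ==
["clear(e)", "handempty", "on(d,b)", "on(e,c)"]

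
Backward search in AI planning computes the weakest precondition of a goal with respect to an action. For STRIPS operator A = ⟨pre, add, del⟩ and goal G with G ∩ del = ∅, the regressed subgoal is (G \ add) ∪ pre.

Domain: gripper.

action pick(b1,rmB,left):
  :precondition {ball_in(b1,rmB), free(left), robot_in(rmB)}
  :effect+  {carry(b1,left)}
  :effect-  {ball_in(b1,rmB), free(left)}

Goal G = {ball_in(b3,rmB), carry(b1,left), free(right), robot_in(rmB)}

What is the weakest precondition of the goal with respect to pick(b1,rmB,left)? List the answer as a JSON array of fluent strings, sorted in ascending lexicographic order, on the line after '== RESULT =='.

Regress:
  G ∩ del = {}  (empty — regression defined)
  G \ add = {ball_in(b3,rmB), carry(b1,left), free(right), robot_in(rmB)} \ {carry(b1,left)} = {ball_in(b3,rmB), free(right), robot_in(rmB)}
  ∪ pre   = {ball_in(b3,rmB), free(right), robot_in(rmB)} ∪ {ball_in(b1,rmB), free(left), robot_in(rmB)}
          = {ball_in(b1,rmB), ball_in(b3,rmB), free(left), free(right), robot_in(rmB)}

== RESULT ==
["ball_in(b1,rmB)", "ball_in(b3,rmB)", "free(left)", "free(right)", "robot_in(rmB)"]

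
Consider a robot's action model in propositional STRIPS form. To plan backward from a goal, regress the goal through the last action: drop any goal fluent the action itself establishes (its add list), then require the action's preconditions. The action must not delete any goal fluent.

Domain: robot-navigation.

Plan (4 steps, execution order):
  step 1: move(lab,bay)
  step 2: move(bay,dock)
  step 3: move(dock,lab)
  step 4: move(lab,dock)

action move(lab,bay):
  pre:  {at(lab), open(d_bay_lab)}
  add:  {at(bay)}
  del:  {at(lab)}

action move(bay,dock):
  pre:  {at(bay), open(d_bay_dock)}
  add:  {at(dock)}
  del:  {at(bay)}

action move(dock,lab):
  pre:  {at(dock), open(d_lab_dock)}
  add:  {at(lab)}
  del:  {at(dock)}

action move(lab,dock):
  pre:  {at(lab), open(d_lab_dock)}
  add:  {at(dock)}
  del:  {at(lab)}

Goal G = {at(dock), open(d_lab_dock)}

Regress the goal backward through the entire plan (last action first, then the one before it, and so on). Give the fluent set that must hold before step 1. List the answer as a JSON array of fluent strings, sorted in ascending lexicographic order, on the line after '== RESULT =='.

Regress step by step:
  through step 4 (move(lab,dock)): drop {at(dock)}, keep {open(d_lab_dock)}, require {at(lab), open(d_lab_dock)}
    → {at(lab), open(d_lab_dock)}
  through step 3 (move(dock,lab)): drop {at(lab)}, keep {open(d_lab_dock)}, require {at(dock), open(d_lab_dock)}
    → {at(dock), open(d_lab_dock)}
  through step 2 (move(bay,dock)): drop {at(dock)}, keep {open(d_lab_dock)}, require {at(bay), open(d_bay_dock)}
    → {at(bay), open(d_bay_dock), open(d_lab_dock)}
  through step 1 (move(lab,bay)): drop {at(bay)}, keep {open(d_bay_dock), open(d_lab_dock)}, require {at(lab), open(d_bay_lab)}
    → {at(lab), open(d_bay_dock), open(d_bay_lab), open(d_lab_dock)}

== RESULT ==
["at(lab)", "open(d_bay_dock)", "open(d_bay_lab)", "open(d_lab_dock)"]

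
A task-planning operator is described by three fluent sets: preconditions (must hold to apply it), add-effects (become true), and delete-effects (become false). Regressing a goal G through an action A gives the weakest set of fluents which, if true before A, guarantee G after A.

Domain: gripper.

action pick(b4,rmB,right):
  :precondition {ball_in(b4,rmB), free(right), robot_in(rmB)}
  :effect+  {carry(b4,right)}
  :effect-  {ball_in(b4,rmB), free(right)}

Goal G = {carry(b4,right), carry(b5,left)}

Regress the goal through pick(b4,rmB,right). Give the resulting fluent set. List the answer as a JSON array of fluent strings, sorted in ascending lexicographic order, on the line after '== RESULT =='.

Compute (G \ add) ∪ pre:
  G ∩ del = {}  (empty — regression defined)
  G \ add = {carry(b4,right), carry(b5,left)} \ {carry(b4,right)} = {carry(b5,left)}
  ∪ pre   = {carry(b5,left)} ∪ {ball_in(b4,rmB), free(right), robot_in(rmB)}
          = {ball_in(b4,rmB), carry(b5,left), free(right), robot_in(rmB)}

== RESULT ==
["ball_in(b4,rmB)", "carry(b5,left)", "free(right)", "robot_in(rmB)"]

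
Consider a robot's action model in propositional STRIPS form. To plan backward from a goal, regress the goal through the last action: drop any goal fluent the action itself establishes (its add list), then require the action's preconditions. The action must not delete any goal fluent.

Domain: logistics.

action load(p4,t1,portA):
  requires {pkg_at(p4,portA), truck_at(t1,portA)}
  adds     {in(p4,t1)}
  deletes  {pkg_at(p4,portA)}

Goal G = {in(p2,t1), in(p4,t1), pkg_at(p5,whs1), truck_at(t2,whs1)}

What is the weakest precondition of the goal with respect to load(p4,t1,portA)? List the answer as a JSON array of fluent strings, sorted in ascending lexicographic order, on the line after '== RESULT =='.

Regress:
  G ∩ del = {}  (empty — regression defined)
  G \ add = {in(p2,t1), in(p4,t1), pkg_at(p5,whs1), truck_at(t2,whs1)} \ {in(p4,t1)} = {in(p2,t1), pkg_at(p5,whs1), truck_at(t2,whs1)}
  ∪ pre   = {in(p2,t1), pkg_at(p5,whs1), truck_at(t2,whs1)} ∪ {pkg_at(p4,portA), truck_at(t1,portA)}
          = {in(p2,t1), pkg_at(p4,portA), pkg_at(p5,whs1), truck_at(t1,portA), truck_at(t2,whs1)}

== RESULT ==
["in(p2,t1)", "pkg_at(p4,portA)", "pkg_at(p5,whs1)", "truck_at(t1,portA)", "truck_at(t2,whs1)"]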